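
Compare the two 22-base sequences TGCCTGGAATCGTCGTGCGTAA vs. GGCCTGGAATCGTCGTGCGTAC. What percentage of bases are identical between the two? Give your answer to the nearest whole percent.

91%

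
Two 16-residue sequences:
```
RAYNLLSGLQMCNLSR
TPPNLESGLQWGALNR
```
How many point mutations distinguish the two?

The sequences differ at residues 1, 2, 3, 6, 11, 12, 13, 15 (1-based) — 8 in total.

8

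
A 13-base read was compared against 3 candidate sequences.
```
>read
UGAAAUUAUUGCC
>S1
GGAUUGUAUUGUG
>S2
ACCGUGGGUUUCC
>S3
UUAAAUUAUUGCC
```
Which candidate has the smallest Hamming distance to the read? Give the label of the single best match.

S3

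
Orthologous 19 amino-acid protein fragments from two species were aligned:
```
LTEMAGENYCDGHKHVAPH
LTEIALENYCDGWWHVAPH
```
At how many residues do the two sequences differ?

4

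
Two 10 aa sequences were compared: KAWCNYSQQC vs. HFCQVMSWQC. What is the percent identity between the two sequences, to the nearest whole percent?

7 positions differ (1, 2, 3, 4, 5, 6, 8), so 3 of 10 match: 3/10 = 30%.

30%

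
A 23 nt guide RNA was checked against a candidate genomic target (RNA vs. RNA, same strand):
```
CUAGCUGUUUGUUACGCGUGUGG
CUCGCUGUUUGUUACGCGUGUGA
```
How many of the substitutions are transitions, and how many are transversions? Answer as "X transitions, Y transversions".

1 transition, 1 transversion

Mismatches (1-based):
base 3: A→C (purine→pyrimidine, transversion)
base 23: G→A (purine→purine, transition)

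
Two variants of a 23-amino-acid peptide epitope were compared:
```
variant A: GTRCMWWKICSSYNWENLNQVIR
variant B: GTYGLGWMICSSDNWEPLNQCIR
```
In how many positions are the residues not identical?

8

Comparing position by position, 8 positions differ: 3 (R/Y), 4 (C/G), 5 (M/L), 6 (W/G), 8 (K/M), 13 (Y/D), 17 (N/P), 21 (V/C).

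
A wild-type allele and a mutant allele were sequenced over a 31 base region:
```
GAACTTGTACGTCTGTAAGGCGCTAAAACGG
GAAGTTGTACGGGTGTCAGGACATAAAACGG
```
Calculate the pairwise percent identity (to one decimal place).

77.4%

Mismatches at positions 4, 12, 13, 17, 21, 22, 23 (1-based): 7 of 31.
Identical positions: 24/31 = 77.42% → 77.4%.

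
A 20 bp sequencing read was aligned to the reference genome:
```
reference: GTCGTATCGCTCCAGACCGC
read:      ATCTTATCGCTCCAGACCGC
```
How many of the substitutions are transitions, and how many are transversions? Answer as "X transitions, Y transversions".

Mismatches (1-based):
position 1: G→A (purine→purine, transition)
position 4: G→T (purine→pyrimidine, transversion)

1 transition, 1 transversion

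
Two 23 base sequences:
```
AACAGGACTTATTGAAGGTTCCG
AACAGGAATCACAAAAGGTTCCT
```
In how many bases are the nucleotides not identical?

6

The sequences differ at bases 8, 10, 12, 13, 14, 23 (1-based) — 6 in total.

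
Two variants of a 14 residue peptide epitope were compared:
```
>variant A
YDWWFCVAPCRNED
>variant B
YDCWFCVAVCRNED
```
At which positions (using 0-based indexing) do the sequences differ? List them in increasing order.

Scanning 0-based: 2: W/C; 8: P/V.

2, 8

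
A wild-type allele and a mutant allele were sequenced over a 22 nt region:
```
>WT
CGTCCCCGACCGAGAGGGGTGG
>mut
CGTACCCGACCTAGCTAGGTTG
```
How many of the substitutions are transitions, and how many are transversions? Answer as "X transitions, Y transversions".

1 transition, 5 transversions

Transitions (purine↔purine or pyrimidine↔pyrimidine): 17 G→A.
Transversions (purine↔pyrimidine): 4 C→A, 12 G→T, 15 A→C, 16 G→T, 21 G→T.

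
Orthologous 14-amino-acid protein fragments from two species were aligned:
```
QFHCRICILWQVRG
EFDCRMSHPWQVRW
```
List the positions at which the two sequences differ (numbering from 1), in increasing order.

Differences at position 1 (Q→E), position 3 (H→D), position 6 (I→M), position 7 (C→S), position 8 (I→H), position 9 (L→P), position 14 (G→W).

1, 3, 6, 7, 8, 9, 14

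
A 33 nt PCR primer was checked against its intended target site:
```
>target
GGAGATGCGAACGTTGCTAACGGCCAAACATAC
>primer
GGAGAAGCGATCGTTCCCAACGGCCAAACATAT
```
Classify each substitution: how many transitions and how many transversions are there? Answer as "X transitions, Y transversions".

2 transitions, 3 transversions

Transitions (purine↔purine or pyrimidine↔pyrimidine): 18 T→C, 33 C→T.
Transversions (purine↔pyrimidine): 6 T→A, 11 A→T, 16 G→C.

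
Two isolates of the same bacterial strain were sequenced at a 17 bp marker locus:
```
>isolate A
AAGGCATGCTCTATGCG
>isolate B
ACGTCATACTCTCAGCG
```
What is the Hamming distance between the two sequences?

Mismatches (1-based): position 2: A→C; position 4: G→T; position 8: G→A; position 13: A→C; position 14: T→A.

5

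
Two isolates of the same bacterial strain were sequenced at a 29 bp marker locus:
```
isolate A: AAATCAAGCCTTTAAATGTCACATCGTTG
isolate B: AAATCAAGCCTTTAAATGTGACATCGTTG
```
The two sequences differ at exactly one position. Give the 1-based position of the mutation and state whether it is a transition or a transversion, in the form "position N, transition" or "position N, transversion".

The sequences differ only at position 20: C→G (pyrimidine→purine), a transversion.

position 20, transversion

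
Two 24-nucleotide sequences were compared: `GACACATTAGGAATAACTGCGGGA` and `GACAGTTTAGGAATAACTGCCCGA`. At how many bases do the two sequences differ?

Comparing position by position, 4 bases differ: 5 (C/G), 6 (A/T), 21 (G/C), 22 (G/C).

4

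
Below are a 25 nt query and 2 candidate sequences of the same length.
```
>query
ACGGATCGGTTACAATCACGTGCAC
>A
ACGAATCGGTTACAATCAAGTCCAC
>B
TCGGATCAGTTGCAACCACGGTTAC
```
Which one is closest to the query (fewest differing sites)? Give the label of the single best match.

Hamming distances to query — A: 3; B: 7.
Smallest is A with 3 mismatches.

A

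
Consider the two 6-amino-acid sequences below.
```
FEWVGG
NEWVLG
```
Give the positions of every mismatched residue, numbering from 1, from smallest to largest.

1, 5

Differences at position 1 (F→N), position 5 (G→L).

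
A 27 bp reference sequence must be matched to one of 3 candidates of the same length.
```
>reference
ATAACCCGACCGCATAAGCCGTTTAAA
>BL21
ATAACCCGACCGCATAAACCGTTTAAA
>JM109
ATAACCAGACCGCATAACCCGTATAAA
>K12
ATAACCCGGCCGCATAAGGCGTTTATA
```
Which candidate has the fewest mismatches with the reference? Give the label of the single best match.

BL21

BL21 differs at 1 site; JM109 differs at 3 sites; K12 differs at 3 sites. The closest is BL21.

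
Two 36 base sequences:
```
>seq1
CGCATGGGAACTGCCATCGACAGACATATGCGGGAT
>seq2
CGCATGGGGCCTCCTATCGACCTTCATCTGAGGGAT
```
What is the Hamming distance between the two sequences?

9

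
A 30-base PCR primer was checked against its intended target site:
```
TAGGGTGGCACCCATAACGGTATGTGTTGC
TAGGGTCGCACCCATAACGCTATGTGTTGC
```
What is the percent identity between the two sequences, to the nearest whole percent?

93%

Mismatches at positions 7, 20 (1-based): 2 of 30.
Identical positions: 28/30 = 93.33% → 93%.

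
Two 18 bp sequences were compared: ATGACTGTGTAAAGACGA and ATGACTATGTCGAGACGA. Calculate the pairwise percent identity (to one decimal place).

3 positions differ (7, 11, 12), so 15 of 18 match: 15/18 = 83.33%.

83.3%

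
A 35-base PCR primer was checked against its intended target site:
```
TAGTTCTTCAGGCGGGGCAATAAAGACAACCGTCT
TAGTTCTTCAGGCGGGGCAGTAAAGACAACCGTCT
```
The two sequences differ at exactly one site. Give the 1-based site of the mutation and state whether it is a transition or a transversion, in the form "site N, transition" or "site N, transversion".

site 20, transition

The sequences differ only at site 20: A→G (purine→purine), a transition.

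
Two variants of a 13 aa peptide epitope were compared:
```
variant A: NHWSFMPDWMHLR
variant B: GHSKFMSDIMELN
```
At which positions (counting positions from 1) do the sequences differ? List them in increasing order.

Scanning 1-based: 1: N/G; 3: W/S; 4: S/K; 7: P/S; 9: W/I; 11: H/E; 13: R/N.

1, 3, 4, 7, 9, 11, 13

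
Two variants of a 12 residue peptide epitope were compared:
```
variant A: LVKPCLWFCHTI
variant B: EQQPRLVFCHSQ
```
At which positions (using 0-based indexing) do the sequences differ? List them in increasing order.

0, 1, 2, 4, 6, 10, 11

Differences at position 0 (L→E), position 1 (V→Q), position 2 (K→Q), position 4 (C→R), position 6 (W→V), position 10 (T→S), position 11 (I→Q).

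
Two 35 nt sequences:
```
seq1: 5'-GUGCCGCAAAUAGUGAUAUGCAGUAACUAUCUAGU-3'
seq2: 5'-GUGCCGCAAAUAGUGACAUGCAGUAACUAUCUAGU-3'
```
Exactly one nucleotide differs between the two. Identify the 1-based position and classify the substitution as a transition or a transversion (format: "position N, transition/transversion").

The sequences differ only at position 17: U→C (pyrimidine→pyrimidine), a transition.

position 17, transition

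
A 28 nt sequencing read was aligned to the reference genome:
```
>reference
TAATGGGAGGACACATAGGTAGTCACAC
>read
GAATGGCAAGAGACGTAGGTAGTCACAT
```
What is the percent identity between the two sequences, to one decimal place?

Mismatches at positions 1, 7, 9, 12, 15, 28 (1-based): 6 of 28.
Identical positions: 22/28 = 78.57% → 78.6%.

78.6%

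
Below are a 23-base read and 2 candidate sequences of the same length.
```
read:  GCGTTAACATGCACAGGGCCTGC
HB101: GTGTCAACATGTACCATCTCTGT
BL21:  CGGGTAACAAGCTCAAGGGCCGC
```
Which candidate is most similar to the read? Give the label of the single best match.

BL21

Hamming distances to read — HB101: 9; BL21: 8.
Smallest is BL21 with 8 mismatches.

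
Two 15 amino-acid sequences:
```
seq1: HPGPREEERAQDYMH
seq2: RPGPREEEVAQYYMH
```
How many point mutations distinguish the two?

The sequences differ at positions 1, 9, 12 (1-based) — 3 in total.

3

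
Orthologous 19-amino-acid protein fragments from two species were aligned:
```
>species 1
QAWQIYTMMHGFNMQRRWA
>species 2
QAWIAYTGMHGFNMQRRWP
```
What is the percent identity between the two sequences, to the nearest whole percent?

Mismatches at positions 4, 5, 8, 19 (1-based): 4 of 19.
Identical positions: 15/19 = 78.95% → 79%.

79%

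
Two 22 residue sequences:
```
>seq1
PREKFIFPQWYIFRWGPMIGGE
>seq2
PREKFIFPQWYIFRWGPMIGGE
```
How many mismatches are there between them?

0

The two sequences are identical at every position.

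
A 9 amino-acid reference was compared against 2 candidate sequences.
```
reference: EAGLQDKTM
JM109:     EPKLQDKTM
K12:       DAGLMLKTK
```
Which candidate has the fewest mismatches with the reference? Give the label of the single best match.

JM109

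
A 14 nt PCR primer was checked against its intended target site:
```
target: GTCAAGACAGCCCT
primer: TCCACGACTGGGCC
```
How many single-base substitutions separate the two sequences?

7

Comparing position by position, 7 positions differ: 1 (G/T), 2 (T/C), 5 (A/C), 9 (A/T), 11 (C/G), 12 (C/G), 14 (T/C).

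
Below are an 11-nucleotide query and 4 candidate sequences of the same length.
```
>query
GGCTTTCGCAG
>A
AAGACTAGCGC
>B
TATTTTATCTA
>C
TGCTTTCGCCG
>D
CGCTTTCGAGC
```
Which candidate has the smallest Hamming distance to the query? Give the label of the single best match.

C

Hamming distances to query — A: 8; B: 7; C: 2; D: 4.
Smallest is C with 2 mismatches.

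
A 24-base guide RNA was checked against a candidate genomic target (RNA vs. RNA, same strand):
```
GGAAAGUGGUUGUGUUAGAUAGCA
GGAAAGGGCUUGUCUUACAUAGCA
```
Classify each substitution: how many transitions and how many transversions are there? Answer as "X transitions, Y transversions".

0 transitions, 4 transversions

Transitions (purine↔purine or pyrimidine↔pyrimidine): none.
Transversions (purine↔pyrimidine): 7 U→G, 9 G→C, 14 G→C, 18 G→C.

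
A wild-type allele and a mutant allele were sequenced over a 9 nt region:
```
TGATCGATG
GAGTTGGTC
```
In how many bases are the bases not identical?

6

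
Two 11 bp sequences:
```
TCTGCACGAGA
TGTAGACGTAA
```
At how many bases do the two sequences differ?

5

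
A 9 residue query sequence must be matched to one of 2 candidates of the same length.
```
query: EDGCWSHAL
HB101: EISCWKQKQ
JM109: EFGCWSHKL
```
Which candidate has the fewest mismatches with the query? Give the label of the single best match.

JM109

HB101 differs at 6 residues; JM109 differs at 2 residues. The closest is JM109.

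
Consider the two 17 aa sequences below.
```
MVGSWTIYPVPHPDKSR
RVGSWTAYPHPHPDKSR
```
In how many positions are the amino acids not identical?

3

Comparing position by position, 3 positions differ: 1 (M/R), 7 (I/A), 10 (V/H).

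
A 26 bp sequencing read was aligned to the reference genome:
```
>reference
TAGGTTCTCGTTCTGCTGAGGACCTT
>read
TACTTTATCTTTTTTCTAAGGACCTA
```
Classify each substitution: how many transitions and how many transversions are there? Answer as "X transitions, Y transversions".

2 transitions, 6 transversions

Mismatches (1-based):
base 3: G→C (purine→pyrimidine, transversion)
base 4: G→T (purine→pyrimidine, transversion)
base 7: C→A (pyrimidine→purine, transversion)
base 10: G→T (purine→pyrimidine, transversion)
base 13: C→T (pyrimidine→pyrimidine, transition)
base 15: G→T (purine→pyrimidine, transversion)
base 18: G→A (purine→purine, transition)
base 26: T→A (pyrimidine→purine, transversion)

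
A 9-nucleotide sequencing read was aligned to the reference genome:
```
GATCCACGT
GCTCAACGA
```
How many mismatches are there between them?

3

Mismatches (1-based): site 2: A→C; site 5: C→A; site 9: T→A.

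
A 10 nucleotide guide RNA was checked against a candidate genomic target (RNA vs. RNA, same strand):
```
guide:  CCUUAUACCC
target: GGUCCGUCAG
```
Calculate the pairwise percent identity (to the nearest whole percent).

20%

8 positions differ (1, 2, 4, 5, 6, 7, 9, 10), so 2 of 10 match: 2/10 = 20%.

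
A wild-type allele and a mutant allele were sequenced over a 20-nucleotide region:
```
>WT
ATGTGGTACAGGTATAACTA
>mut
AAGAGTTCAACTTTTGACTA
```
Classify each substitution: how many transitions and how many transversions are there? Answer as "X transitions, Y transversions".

1 transition, 8 transversions

Mismatches (1-based):
position 2: T→A (pyrimidine→purine, transversion)
position 4: T→A (pyrimidine→purine, transversion)
position 6: G→T (purine→pyrimidine, transversion)
position 8: A→C (purine→pyrimidine, transversion)
position 9: C→A (pyrimidine→purine, transversion)
position 11: G→C (purine→pyrimidine, transversion)
position 12: G→T (purine→pyrimidine, transversion)
position 14: A→T (purine→pyrimidine, transversion)
position 16: A→G (purine→purine, transition)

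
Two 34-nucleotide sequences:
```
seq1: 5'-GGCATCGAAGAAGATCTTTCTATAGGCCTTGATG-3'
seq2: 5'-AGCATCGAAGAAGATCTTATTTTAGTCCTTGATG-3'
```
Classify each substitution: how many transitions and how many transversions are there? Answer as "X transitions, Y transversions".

Mismatches (1-based):
base 1: G→A (purine→purine, transition)
base 19: T→A (pyrimidine→purine, transversion)
base 20: C→T (pyrimidine→pyrimidine, transition)
base 22: A→T (purine→pyrimidine, transversion)
base 26: G→T (purine→pyrimidine, transversion)

2 transitions, 3 transversions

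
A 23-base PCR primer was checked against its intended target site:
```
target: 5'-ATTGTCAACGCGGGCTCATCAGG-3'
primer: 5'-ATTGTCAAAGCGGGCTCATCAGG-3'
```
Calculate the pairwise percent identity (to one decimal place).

Mismatch at position 9 (1-based): 1 of 23.
Identical positions: 22/23 = 95.65% → 95.7%.

95.7%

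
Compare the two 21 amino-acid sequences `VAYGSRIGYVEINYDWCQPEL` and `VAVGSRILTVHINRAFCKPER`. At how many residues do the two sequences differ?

9

Comparing position by position, 9 residues differ: 3 (Y/V), 8 (G/L), 9 (Y/T), 11 (E/H), 14 (Y/R), 15 (D/A), 16 (W/F), 18 (Q/K), 21 (L/R).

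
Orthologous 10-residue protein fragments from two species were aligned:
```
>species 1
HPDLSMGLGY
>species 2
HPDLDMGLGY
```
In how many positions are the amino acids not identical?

1

The sequences differ at positions 5 (1-based) — 1 in total.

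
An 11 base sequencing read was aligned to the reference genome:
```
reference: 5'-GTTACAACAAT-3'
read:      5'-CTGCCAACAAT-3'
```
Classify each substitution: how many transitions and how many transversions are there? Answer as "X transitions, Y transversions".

Transitions (purine↔purine or pyrimidine↔pyrimidine): none.
Transversions (purine↔pyrimidine): 1 G→C, 3 T→G, 4 A→C.

0 transitions, 3 transversions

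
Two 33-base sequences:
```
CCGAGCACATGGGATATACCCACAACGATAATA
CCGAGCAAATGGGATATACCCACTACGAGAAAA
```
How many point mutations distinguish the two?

4

The sequences differ at sites 8, 24, 29, 32 (1-based) — 4 in total.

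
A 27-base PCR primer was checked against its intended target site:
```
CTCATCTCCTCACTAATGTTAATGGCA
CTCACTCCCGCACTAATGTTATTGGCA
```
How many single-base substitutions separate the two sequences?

5

Comparing position by position, 5 bases differ: 5 (T/C), 6 (C/T), 7 (T/C), 10 (T/G), 22 (A/T).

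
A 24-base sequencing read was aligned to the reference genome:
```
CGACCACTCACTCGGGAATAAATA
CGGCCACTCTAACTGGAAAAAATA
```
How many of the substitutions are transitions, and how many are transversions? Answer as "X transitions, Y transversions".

1 transition, 5 transversions

Mismatches (1-based):
site 3: A→G (purine→purine, transition)
site 10: A→T (purine→pyrimidine, transversion)
site 11: C→A (pyrimidine→purine, transversion)
site 12: T→A (pyrimidine→purine, transversion)
site 14: G→T (purine→pyrimidine, transversion)
site 19: T→A (pyrimidine→purine, transversion)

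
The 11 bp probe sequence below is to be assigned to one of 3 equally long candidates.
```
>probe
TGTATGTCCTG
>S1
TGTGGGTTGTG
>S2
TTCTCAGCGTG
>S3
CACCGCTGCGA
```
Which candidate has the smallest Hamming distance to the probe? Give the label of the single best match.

S1

Hamming distances to probe — S1: 4; S2: 7; S3: 9.
Smallest is S1 with 4 mismatches.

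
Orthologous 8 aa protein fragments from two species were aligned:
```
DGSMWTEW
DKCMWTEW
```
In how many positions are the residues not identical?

The sequences differ at positions 2, 3 (1-based) — 2 in total.

2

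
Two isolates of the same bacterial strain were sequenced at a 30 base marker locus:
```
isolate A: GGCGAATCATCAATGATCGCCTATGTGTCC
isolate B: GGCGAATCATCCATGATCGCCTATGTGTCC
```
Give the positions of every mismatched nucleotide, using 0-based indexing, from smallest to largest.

11

Scanning 0-based: 11: A/C.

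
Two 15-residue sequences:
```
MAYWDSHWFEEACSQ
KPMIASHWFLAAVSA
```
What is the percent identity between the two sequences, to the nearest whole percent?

Mismatches at positions 1, 2, 3, 4, 5, 10, 11, 13, 15 (1-based): 9 of 15.
Identical positions: 6/15 = 40% → 40%.

40%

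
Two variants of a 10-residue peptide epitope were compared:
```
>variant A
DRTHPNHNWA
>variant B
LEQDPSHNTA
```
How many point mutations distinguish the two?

6

The sequences differ at residues 1, 2, 3, 4, 6, 9 (1-based) — 6 in total.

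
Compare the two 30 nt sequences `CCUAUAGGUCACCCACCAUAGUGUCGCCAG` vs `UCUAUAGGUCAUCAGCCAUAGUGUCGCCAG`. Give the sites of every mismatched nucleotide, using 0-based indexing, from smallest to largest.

Scanning 0-based: 0: C/U; 11: C/U; 13: C/A; 14: A/G.

0, 11, 13, 14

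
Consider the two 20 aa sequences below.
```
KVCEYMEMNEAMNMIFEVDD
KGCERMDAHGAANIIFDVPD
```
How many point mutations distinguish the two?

Comparing position by position, 10 positions differ: 2 (V/G), 5 (Y/R), 7 (E/D), 8 (M/A), 9 (N/H), 10 (E/G), 12 (M/A), 14 (M/I), 17 (E/D), 19 (D/P).

10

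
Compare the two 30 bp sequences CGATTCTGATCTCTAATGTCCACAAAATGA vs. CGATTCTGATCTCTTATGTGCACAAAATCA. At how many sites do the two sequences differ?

3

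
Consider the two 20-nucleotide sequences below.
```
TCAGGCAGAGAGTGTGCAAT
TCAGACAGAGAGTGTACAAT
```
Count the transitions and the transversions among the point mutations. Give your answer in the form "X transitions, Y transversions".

2 transitions, 0 transversions

Mismatches (1-based):
position 5: G→A (purine→purine, transition)
position 16: G→A (purine→purine, transition)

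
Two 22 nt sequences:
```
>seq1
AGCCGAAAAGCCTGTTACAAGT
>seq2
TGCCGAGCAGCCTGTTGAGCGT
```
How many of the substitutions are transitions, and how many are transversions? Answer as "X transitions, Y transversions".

3 transitions, 4 transversions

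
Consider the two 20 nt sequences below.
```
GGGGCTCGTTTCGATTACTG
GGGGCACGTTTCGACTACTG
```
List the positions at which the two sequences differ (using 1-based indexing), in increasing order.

6, 15

Differences at position 6 (T→A), position 15 (T→C).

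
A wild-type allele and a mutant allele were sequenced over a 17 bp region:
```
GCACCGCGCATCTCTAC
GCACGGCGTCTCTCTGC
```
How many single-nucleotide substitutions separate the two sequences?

Mismatches (1-based): position 5: C→G; position 9: C→T; position 10: A→C; position 16: A→G.

4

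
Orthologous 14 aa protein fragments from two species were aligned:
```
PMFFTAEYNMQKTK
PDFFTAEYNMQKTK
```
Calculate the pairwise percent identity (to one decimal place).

Mismatch at position 2 (1-based): 1 of 14.
Identical positions: 13/14 = 92.86% → 92.9%.

92.9%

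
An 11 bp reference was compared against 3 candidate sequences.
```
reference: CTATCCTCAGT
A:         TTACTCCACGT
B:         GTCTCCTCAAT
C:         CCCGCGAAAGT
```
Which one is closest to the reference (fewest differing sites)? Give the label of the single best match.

A differs at 6 sites; B differs at 3 sites; C differs at 6 sites. The closest is B.

B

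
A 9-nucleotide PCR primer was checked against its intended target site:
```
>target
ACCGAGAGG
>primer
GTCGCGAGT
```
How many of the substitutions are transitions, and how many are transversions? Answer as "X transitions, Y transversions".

Transitions (purine↔purine or pyrimidine↔pyrimidine): 1 A→G, 2 C→T.
Transversions (purine↔pyrimidine): 5 A→C, 9 G→T.

2 transitions, 2 transversions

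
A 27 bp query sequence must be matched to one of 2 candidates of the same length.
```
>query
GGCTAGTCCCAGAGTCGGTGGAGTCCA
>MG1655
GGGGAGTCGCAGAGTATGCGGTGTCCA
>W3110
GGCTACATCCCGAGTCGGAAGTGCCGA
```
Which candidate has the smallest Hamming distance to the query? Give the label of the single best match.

Hamming distances to query — MG1655: 7; W3110: 9.
Smallest is MG1655 with 7 mismatches.

MG1655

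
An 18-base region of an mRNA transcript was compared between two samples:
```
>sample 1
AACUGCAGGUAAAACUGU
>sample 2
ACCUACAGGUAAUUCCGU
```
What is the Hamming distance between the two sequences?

The sequences differ at positions 2, 5, 13, 14, 16 (1-based) — 5 in total.

5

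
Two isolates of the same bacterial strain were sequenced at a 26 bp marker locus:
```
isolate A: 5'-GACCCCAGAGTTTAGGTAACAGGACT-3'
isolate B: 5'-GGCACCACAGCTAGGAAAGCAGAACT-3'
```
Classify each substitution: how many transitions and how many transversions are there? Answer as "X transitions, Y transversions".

Transitions (purine↔purine or pyrimidine↔pyrimidine): 2 A→G, 11 T→C, 14 A→G, 16 G→A, 19 A→G, 23 G→A.
Transversions (purine↔pyrimidine): 4 C→A, 8 G→C, 13 T→A, 17 T→A.

6 transitions, 4 transversions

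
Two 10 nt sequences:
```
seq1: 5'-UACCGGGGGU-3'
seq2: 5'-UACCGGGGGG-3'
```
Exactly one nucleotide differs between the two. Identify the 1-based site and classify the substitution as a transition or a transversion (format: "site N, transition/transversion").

site 10, transversion

Site 10 changes U→G. U is a pyrimidine and G is a purine, so this is a transversion.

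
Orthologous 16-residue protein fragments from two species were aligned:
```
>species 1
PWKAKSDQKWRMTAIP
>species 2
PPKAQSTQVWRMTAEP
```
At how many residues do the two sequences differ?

5

The sequences differ at residues 2, 5, 7, 9, 15 (1-based) — 5 in total.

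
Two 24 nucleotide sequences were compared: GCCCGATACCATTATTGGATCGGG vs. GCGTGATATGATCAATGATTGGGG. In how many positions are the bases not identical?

9

Comparing position by position, 9 positions differ: 3 (C/G), 4 (C/T), 9 (C/T), 10 (C/G), 13 (T/C), 15 (T/A), 18 (G/A), 19 (A/T), 21 (C/G).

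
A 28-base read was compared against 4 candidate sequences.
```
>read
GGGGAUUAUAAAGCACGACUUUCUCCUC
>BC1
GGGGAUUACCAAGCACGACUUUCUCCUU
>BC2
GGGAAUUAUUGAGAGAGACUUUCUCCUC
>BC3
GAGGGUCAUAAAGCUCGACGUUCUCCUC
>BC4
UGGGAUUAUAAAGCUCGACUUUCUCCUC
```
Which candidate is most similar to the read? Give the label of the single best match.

BC4

BC1 differs at 3 bases; BC2 differs at 6 bases; BC3 differs at 5 bases; BC4 differs at 2 bases. The closest is BC4.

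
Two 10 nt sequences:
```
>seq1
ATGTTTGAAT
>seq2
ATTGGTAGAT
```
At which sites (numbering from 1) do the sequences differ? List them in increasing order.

Scanning 1-based: 3: G/T; 4: T/G; 5: T/G; 7: G/A; 8: A/G.

3, 4, 5, 7, 8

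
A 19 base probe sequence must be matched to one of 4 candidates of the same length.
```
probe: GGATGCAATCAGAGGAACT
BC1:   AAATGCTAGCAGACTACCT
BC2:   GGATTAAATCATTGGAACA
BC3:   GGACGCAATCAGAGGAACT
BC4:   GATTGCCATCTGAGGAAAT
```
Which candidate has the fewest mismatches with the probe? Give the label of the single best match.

Hamming distances to probe — BC1: 7; BC2: 5; BC3: 1; BC4: 5.
Smallest is BC3 with 1 mismatch.

BC3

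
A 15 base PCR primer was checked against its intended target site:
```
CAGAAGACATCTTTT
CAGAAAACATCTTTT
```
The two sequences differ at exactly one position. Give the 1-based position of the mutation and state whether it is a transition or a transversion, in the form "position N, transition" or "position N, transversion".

position 6, transition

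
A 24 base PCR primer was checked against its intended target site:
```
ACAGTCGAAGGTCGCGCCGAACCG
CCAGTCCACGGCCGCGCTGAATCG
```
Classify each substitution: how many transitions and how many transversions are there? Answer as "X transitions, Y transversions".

Transitions (purine↔purine or pyrimidine↔pyrimidine): 12 T→C, 18 C→T, 22 C→T.
Transversions (purine↔pyrimidine): 1 A→C, 7 G→C, 9 A→C.

3 transitions, 3 transversions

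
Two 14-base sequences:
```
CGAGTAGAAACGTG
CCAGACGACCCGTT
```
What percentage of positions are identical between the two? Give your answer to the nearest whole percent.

Mismatches at positions 2, 5, 6, 9, 10, 14 (1-based): 6 of 14.
Identical positions: 8/14 = 57.14% → 57%.

57%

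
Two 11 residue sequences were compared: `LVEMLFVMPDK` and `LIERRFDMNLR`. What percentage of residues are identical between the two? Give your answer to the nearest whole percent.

Mismatches at positions 2, 4, 5, 7, 9, 10, 11 (1-based): 7 of 11.
Identical positions: 4/11 = 36.36% → 36%.

36%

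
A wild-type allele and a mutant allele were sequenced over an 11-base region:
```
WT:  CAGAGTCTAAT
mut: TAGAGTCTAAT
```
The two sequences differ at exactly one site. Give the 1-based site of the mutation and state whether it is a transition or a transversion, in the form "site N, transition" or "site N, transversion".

Site 1 changes C→T. C is a pyrimidine and T is a pyrimidine, so this is a transition.

site 1, transition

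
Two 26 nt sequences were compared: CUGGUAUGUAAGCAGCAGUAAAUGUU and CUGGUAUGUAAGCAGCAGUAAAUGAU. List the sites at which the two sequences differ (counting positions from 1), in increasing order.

25

Differences at site 25 (U→A).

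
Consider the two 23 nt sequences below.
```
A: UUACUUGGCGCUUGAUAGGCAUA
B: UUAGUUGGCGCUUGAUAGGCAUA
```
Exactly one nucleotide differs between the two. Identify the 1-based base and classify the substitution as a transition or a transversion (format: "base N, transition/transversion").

base 4, transversion

Base 4 changes C→G. C is a pyrimidine and G is a purine, so this is a transversion.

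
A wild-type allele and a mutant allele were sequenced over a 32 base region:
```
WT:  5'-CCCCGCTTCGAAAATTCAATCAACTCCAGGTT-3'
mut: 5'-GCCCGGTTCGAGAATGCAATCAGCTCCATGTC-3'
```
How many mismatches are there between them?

7

Comparing position by position, 7 bases differ: 1 (C/G), 6 (C/G), 12 (A/G), 16 (T/G), 23 (A/G), 29 (G/T), 32 (T/C).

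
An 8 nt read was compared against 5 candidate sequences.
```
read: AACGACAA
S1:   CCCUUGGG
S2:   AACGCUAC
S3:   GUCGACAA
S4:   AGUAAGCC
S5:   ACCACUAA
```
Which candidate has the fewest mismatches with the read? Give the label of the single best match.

S3

Hamming distances to read — S1: 7; S2: 3; S3: 2; S4: 6; S5: 4.
Smallest is S3 with 2 mismatches.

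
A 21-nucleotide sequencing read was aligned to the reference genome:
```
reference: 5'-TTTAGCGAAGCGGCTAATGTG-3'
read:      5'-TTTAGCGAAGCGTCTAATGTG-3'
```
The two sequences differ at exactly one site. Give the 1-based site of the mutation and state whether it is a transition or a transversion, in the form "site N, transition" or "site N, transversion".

site 13, transversion

The sequences differ only at site 13: G→T (purine→pyrimidine), a transversion.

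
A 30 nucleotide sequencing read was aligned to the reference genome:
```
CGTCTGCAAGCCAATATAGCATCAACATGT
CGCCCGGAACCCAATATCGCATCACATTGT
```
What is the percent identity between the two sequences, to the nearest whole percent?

8 positions differ (3, 5, 7, 10, 18, 25, 26, 27), so 22 of 30 match: 22/30 = 73.33%.

73%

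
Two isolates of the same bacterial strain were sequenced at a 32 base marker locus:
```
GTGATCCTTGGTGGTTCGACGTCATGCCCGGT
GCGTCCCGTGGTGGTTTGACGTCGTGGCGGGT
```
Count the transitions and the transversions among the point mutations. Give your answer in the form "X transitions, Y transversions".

Mismatches (1-based):
base 2: T→C (pyrimidine→pyrimidine, transition)
base 4: A→T (purine→pyrimidine, transversion)
base 5: T→C (pyrimidine→pyrimidine, transition)
base 8: T→G (pyrimidine→purine, transversion)
base 17: C→T (pyrimidine→pyrimidine, transition)
base 24: A→G (purine→purine, transition)
base 27: C→G (pyrimidine→purine, transversion)
base 29: C→G (pyrimidine→purine, transversion)

4 transitions, 4 transversions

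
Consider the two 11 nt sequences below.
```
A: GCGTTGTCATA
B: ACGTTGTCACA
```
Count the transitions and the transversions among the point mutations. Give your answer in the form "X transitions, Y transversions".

2 transitions, 0 transversions

Mismatches (1-based):
site 1: G→A (purine→purine, transition)
site 10: T→C (pyrimidine→pyrimidine, transition)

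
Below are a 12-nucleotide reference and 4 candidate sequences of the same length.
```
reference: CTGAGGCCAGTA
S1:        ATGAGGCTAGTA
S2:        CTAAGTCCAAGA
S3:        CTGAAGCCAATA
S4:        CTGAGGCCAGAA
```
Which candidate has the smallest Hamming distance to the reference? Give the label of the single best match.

Hamming distances to reference — S1: 2; S2: 4; S3: 2; S4: 1.
Smallest is S4 with 1 mismatch.

S4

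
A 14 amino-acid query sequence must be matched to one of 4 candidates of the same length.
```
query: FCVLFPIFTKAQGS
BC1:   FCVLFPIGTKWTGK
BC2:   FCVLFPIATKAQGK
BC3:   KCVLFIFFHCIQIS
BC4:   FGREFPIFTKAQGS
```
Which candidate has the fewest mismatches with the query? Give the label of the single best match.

Hamming distances to query — BC1: 4; BC2: 2; BC3: 7; BC4: 3.
Smallest is BC2 with 2 mismatches.

BC2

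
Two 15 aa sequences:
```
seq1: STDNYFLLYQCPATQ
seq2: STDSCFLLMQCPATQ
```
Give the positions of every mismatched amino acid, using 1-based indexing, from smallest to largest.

4, 5, 9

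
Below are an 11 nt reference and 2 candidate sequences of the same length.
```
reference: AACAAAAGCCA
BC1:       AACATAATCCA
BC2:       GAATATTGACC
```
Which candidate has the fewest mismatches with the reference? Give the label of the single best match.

BC1

BC1 differs at 2 positions; BC2 differs at 7 positions. The closest is BC1.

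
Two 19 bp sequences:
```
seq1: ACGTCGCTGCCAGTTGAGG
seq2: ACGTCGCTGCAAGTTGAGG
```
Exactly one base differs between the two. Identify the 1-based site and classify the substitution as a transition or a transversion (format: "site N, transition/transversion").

site 11, transversion

The sequences differ only at site 11: C→A (pyrimidine→purine), a transversion.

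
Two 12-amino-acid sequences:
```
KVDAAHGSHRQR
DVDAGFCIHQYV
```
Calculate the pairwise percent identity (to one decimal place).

Mismatches at positions 1, 5, 6, 7, 8, 10, 11, 12 (1-based): 8 of 12.
Identical positions: 4/12 = 33.33% → 33.3%.

33.3%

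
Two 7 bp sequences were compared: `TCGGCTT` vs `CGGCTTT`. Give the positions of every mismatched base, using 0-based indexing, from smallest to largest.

0, 1, 3, 4

Scanning 0-based: 0: T/C; 1: C/G; 3: G/C; 4: C/T.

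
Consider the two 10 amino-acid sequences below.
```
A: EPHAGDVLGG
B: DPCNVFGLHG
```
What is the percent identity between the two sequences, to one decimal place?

30.0%

7 positions differ (1, 3, 4, 5, 6, 7, 9), so 3 of 10 match: 3/10 = 30%.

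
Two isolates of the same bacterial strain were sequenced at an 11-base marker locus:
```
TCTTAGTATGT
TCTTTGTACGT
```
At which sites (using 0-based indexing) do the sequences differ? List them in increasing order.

4, 8

Scanning 0-based: 4: A/T; 8: T/C.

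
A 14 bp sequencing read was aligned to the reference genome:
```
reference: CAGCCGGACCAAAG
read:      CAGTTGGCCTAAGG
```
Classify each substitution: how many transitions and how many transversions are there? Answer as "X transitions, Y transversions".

Transitions (purine↔purine or pyrimidine↔pyrimidine): 4 C→T, 5 C→T, 10 C→T, 13 A→G.
Transversions (purine↔pyrimidine): 8 A→C.

4 transitions, 1 transversion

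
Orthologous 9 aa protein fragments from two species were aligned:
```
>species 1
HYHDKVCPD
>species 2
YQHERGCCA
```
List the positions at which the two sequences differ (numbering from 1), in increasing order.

Scanning 1-based: 1: H/Y; 2: Y/Q; 4: D/E; 5: K/R; 6: V/G; 8: P/C; 9: D/A.

1, 2, 4, 5, 6, 8, 9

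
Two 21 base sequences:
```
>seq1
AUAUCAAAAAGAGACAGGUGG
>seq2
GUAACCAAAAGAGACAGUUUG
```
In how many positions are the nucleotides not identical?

5

The sequences differ at positions 1, 4, 6, 18, 20 (1-based) — 5 in total.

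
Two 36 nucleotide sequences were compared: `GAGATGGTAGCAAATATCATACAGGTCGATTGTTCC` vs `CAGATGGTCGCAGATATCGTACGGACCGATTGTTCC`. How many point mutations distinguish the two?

The sequences differ at sites 1, 9, 13, 19, 23, 25, 26 (1-based) — 7 in total.

7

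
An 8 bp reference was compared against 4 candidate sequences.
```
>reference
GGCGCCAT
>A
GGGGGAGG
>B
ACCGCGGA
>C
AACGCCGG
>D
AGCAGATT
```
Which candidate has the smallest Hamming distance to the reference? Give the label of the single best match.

C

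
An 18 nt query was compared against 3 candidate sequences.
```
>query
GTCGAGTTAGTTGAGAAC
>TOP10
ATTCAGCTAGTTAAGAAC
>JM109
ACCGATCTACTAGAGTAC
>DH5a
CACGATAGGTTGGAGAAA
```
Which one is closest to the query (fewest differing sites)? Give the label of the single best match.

TOP10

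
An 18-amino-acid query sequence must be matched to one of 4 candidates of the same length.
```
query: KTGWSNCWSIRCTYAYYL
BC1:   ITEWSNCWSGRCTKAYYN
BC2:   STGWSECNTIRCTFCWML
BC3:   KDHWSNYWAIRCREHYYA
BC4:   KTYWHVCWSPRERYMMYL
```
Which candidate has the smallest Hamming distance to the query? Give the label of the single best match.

BC1

Hamming distances to query — BC1: 5; BC2: 8; BC3: 8; BC4: 8.
Smallest is BC1 with 5 mismatches.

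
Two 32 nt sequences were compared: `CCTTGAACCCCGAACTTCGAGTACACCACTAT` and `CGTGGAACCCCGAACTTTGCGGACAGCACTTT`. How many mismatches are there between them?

7

The sequences differ at sites 2, 4, 18, 20, 22, 26, 31 (1-based) — 7 in total.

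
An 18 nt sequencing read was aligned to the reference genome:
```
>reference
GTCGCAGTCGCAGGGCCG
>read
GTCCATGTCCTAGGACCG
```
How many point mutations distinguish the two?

6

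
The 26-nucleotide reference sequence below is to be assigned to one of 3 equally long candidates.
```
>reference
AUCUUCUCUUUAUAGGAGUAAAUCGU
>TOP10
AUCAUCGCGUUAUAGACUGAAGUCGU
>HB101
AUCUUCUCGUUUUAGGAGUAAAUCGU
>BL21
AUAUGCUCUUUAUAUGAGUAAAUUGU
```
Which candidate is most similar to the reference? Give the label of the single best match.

TOP10 differs at 8 bases; HB101 differs at 2 bases; BL21 differs at 4 bases. The closest is HB101.

HB101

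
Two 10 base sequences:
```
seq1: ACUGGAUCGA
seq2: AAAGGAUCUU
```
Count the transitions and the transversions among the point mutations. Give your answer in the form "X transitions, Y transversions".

Transitions (purine↔purine or pyrimidine↔pyrimidine): none.
Transversions (purine↔pyrimidine): 2 C→A, 3 U→A, 9 G→U, 10 A→U.

0 transitions, 4 transversions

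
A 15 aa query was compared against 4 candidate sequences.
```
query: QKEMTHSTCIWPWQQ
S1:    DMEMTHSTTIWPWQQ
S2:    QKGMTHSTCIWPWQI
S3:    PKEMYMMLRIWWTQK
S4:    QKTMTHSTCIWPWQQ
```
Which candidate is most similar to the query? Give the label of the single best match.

S4

S1 differs at 3 positions; S2 differs at 2 positions; S3 differs at 9 positions; S4 differs at 1 position. The closest is S4.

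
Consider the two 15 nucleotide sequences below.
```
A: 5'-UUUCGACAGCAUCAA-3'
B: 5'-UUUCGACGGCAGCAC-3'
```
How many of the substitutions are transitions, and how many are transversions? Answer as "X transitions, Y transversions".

Mismatches (1-based):
site 8: A→G (purine→purine, transition)
site 12: U→G (pyrimidine→purine, transversion)
site 15: A→C (purine→pyrimidine, transversion)

1 transition, 2 transversions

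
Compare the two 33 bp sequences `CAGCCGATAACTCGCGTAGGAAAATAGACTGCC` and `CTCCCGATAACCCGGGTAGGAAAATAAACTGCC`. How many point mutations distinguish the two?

5

Comparing position by position, 5 bases differ: 2 (A/T), 3 (G/C), 12 (T/C), 15 (C/G), 27 (G/A).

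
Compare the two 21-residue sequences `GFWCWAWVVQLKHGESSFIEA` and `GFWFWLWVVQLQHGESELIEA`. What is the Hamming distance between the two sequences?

Mismatches (1-based): position 4: C→F; position 6: A→L; position 12: K→Q; position 17: S→E; position 18: F→L.

5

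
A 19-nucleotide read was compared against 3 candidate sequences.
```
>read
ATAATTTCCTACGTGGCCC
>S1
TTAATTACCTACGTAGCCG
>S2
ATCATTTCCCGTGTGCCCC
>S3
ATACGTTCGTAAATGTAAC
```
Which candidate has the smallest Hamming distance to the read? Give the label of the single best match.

S1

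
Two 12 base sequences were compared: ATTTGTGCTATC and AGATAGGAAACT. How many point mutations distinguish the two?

The sequences differ at bases 2, 3, 5, 6, 8, 9, 11, 12 (1-based) — 8 in total.

8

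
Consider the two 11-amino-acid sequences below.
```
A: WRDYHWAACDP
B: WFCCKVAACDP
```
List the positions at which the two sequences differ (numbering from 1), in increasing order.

Differences at position 2 (R→F), position 3 (D→C), position 4 (Y→C), position 5 (H→K), position 6 (W→V).

2, 3, 4, 5, 6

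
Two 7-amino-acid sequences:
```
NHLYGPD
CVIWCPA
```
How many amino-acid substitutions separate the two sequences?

The sequences differ at positions 1, 2, 3, 4, 5, 7 (1-based) — 6 in total.

6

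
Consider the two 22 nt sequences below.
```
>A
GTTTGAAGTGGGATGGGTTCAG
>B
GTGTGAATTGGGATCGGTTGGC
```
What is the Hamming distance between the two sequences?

6

Mismatches (1-based): position 3: T→G; position 8: G→T; position 15: G→C; position 20: C→G; position 21: A→G; position 22: G→C.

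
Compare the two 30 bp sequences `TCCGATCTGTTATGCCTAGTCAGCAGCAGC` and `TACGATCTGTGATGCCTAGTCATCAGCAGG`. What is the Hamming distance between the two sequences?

Mismatches (1-based): position 2: C→A; position 11: T→G; position 23: G→T; position 30: C→G.

4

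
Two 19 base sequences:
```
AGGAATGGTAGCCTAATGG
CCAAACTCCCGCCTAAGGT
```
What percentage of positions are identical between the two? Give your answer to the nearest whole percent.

Mismatches at positions 1, 2, 3, 6, 7, 8, 9, 10, 17, 19 (1-based): 10 of 19.
Identical positions: 9/19 = 47.37% → 47%.

47%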